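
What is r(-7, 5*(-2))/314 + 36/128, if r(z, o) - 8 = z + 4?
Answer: 1493/5024 ≈ 0.29717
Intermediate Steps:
r(z, o) = 12 + z (r(z, o) = 8 + (z + 4) = 8 + (4 + z) = 12 + z)
r(-7, 5*(-2))/314 + 36/128 = (12 - 7)/314 + 36/128 = 5*(1/314) + 36*(1/128) = 5/314 + 9/32 = 1493/5024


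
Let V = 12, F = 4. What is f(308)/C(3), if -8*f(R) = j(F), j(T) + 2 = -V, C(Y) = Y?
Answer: 7/12 ≈ 0.58333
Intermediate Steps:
j(T) = -14 (j(T) = -2 - 1*12 = -2 - 12 = -14)
f(R) = 7/4 (f(R) = -1/8*(-14) = 7/4)
f(308)/C(3) = (7/4)/3 = (7/4)*(1/3) = 7/12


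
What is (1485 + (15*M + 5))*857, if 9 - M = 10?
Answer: 1264075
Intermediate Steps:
M = -1 (M = 9 - 1*10 = 9 - 10 = -1)
(1485 + (15*M + 5))*857 = (1485 + (15*(-1) + 5))*857 = (1485 + (-15 + 5))*857 = (1485 - 10)*857 = 1475*857 = 1264075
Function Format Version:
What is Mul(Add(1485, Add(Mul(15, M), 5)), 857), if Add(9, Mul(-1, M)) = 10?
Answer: 1264075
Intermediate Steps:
M = -1 (M = Add(9, Mul(-1, 10)) = Add(9, -10) = -1)
Mul(Add(1485, Add(Mul(15, M), 5)), 857) = Mul(Add(1485, Add(Mul(15, -1), 5)), 857) = Mul(Add(1485, Add(-15, 5)), 857) = Mul(Add(1485, -10), 857) = Mul(1475, 857) = 1264075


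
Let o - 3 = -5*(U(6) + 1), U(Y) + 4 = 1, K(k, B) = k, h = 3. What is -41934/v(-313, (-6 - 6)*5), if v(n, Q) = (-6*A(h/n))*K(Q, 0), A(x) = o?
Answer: -6989/780 ≈ -8.9603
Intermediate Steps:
U(Y) = -3 (U(Y) = -4 + 1 = -3)
o = 13 (o = 3 - 5*(-3 + 1) = 3 - 5*(-2) = 3 + 10 = 13)
A(x) = 13
v(n, Q) = -78*Q (v(n, Q) = (-6*13)*Q = -78*Q)
-41934/v(-313, (-6 - 6)*5) = -41934*(-1/(390*(-6 - 6))) = -41934/((-(-936)*5)) = -41934/((-78*(-60))) = -41934/4680 = -41934*1/4680 = -6989/780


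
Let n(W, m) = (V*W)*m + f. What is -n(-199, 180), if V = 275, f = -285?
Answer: 9850785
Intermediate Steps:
n(W, m) = -285 + 275*W*m (n(W, m) = (275*W)*m - 285 = 275*W*m - 285 = -285 + 275*W*m)
-n(-199, 180) = -(-285 + 275*(-199)*180) = -(-285 - 9850500) = -1*(-9850785) = 9850785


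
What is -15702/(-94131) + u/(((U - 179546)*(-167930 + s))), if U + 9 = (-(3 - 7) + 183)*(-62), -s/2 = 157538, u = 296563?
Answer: 53693798375383/321879608405782 ≈ 0.16681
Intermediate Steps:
s = -315076 (s = -2*157538 = -315076)
U = -11603 (U = -9 + (-(3 - 7) + 183)*(-62) = -9 + (-1*(-4) + 183)*(-62) = -9 + (4 + 183)*(-62) = -9 + 187*(-62) = -9 - 11594 = -11603)
-15702/(-94131) + u/(((U - 179546)*(-167930 + s))) = -15702/(-94131) + 296563/(((-11603 - 179546)*(-167930 - 315076))) = -15702*(-1/94131) + 296563/((-191149*(-483006))) = 5234/31377 + 296563/92326113894 = 53693798375383/321879608405782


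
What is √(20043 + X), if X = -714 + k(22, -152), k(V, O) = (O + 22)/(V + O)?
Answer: √19330 ≈ 139.03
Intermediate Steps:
k(V, O) = (22 + O)/(O + V)
X = -713 (X = -714 + (22 - 152)/(-152 + 22) = -714 - 130/(-130) = -714 - 1/130*(-130) = -714 + 1 = -713)
√(20043 + X) = √(20043 - 713) = √19330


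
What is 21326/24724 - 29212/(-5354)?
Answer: 209104223/33093074 ≈ 6.3187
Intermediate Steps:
21326/24724 - 29212/(-5354) = 21326*(1/24724) - 29212*(-1/5354) = 10663/12362 + 14606/2677 = 209104223/33093074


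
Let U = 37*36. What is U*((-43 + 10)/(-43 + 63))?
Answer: -10989/5 ≈ -2197.8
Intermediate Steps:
U = 1332
U*((-43 + 10)/(-43 + 63)) = 1332*((-43 + 10)/(-43 + 63)) = 1332*(-33/20) = -10989/5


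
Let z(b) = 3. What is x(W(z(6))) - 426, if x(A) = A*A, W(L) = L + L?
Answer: -390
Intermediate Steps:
W(L) = 2*L
x(A) = A²
x(W(z(6))) - 426 = (2*3)² - 426 = 6² - 426 = 36 - 426 = -390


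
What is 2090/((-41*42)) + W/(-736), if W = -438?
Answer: -196001/316848 ≈ -0.61860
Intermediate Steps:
2090/((-41*42)) + W/(-736) = 2090/((-41*42)) - 438/(-736) = 2090/(-1722) - 438*(-1/736) = 2090*(-1/1722) + 219/368 = -1045/861 + 219/368 = -196001/316848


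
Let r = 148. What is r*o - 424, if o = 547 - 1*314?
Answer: 34060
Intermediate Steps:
o = 233 (o = 547 - 314 = 233)
r*o - 424 = 148*233 - 424 = 34484 - 424 = 34060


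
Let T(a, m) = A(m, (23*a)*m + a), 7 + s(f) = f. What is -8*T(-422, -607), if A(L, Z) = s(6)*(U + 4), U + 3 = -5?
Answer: -32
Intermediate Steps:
s(f) = -7 + f
U = -8 (U = -3 - 5 = -8)
A(L, Z) = 4 (A(L, Z) = (-7 + 6)*(-8 + 4) = -1*(-4) = 4)
T(a, m) = 4
-8*T(-422, -607) = -8*4 = -32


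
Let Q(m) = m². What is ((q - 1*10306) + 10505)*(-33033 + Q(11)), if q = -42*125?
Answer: 166238512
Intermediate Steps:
q = -5250
((q - 1*10306) + 10505)*(-33033 + Q(11)) = ((-5250 - 1*10306) + 10505)*(-33033 + 11²) = ((-5250 - 10306) + 10505)*(-33033 + 121) = (-15556 + 10505)*(-32912) = -5051*(-32912) = 166238512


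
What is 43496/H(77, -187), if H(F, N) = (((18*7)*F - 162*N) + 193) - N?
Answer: 5437/5047 ≈ 1.0773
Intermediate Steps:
H(F, N) = 193 - 163*N + 126*F (H(F, N) = ((126*F - 162*N) + 193) - N = ((-162*N + 126*F) + 193) - N = (193 - 162*N + 126*F) - N = 193 - 163*N + 126*F)
43496/H(77, -187) = 43496/(193 - 163*(-187) + 126*77) = 43496/(193 + 30481 + 9702) = 43496/40376 = 43496*(1/40376) = 5437/5047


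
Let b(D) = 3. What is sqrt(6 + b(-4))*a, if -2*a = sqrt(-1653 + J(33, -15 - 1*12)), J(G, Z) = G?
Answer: -27*I*sqrt(5) ≈ -60.374*I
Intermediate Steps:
a = -9*I*sqrt(5) (a = -sqrt(-1653 + 33)/2 = -9*I*sqrt(5) ≈ -20.125*I)
sqrt(6 + b(-4))*a = sqrt(6 + 3)*(-9*I*sqrt(5)) = sqrt(9)*(-9*I*sqrt(5)) = 3*(-9*I*sqrt(5)) = -27*I*sqrt(5)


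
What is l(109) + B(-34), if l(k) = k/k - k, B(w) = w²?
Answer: 1048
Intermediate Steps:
l(k) = 1 - k
l(109) + B(-34) = (1 - 1*109) + (-34)² = (1 - 109) + 1156 = -108 + 1156 = 1048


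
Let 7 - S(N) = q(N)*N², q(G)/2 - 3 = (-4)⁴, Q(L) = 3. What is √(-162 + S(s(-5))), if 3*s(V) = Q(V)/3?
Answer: I*√1913/3 ≈ 14.579*I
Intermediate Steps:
q(G) = 518 (q(G) = 6 + 2*(-4)⁴ = 6 + 2*256 = 6 + 512 = 518)
s(V) = ⅓ (s(V) = (3/3)/3 = (3*(⅓))/3 = (⅓)*1 = ⅓)
S(N) = 7 - 518*N²
√(-162 + S(s(-5))) = √(-162 + (7 - 518*(⅓)²)) = √(-162 + (7 - 518*⅑)) = √(-162 + (7 - 518/9)) = √(-162 - 455/9) = √(-1913/9) = I*√1913/3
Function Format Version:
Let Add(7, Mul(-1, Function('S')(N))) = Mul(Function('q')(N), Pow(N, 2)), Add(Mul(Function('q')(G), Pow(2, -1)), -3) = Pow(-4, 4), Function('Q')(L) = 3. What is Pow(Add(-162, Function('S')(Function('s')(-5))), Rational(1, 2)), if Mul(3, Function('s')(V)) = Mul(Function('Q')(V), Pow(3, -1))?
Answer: Mul(Rational(1, 3), I, Pow(1913, Rational(1, 2))) ≈ Mul(14.579, I)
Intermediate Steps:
Function('q')(G) = 518 (Function('q')(G) = Add(6, Mul(2, Pow(-4, 4))) = Add(6, Mul(2, 256)) = Add(6, 512) = 518)
Function('s')(V) = Rational(1, 3) (Function('s')(V) = Mul(Rational(1, 3), Mul(3, Pow(3, -1))) = Mul(Rational(1, 3), Mul(3, Rational(1, 3))) = Mul(Rational(1, 3), 1) = Rational(1, 3))
Function('S')(N) = Add(7, Mul(-518, Pow(N, 2))) (Function('S')(N) = Add(7, Mul(-1, Mul(518, Pow(N, 2)))) = Add(7, Mul(-518, Pow(N, 2))))
Pow(Add(-162, Function('S')(Function('s')(-5))), Rational(1, 2)) = Pow(Add(-162, Add(7, Mul(-518, Pow(Rational(1, 3), 2)))), Rational(1, 2)) = Pow(Add(-162, Add(7, Mul(-518, Rational(1, 9)))), Rational(1, 2)) = Pow(Add(-162, Add(7, Rational(-518, 9))), Rational(1, 2)) = Pow(Add(-162, Rational(-455, 9)), Rational(1, 2)) = Pow(Rational(-1913, 9), Rational(1, 2)) = Mul(Rational(1, 3), I, Pow(1913, Rational(1, 2)))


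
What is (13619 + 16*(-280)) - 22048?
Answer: -12909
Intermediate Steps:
(13619 + 16*(-280)) - 22048 = (13619 - 4480) - 22048 = 9139 - 22048 = -12909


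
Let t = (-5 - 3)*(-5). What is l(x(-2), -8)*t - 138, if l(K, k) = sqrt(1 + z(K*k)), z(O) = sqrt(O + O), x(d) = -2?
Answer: -138 + 40*sqrt(1 + 4*sqrt(2)) ≈ -34.797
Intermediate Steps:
z(O) = sqrt(2)*sqrt(O) (z(O) = sqrt(2*O) = sqrt(2)*sqrt(O))
l(K, k) = sqrt(1 + sqrt(2)*sqrt(K*k))
t = 40 (t = -8*(-5) = 40)
l(x(-2), -8)*t - 138 = sqrt(1 + sqrt(2)*sqrt(-2*(-8)))*40 - 138 = sqrt(1 + sqrt(2)*sqrt(16))*40 - 138 = sqrt(1 + sqrt(2)*4)*40 - 138 = sqrt(1 + 4*sqrt(2))*40 - 138 = 40*sqrt(1 + 4*sqrt(2)) - 138 = -138 + 40*sqrt(1 + 4*sqrt(2))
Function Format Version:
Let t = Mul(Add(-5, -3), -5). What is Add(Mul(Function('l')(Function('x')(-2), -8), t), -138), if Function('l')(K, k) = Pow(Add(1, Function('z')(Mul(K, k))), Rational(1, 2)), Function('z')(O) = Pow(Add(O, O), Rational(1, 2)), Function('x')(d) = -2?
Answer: Add(-138, Mul(40, Pow(Add(1, Mul(4, Pow(2, Rational(1, 2)))), Rational(1, 2)))) ≈ -34.797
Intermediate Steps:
Function('z')(O) = Mul(Pow(2, Rational(1, 2)), Pow(O, Rational(1, 2))) (Function('z')(O) = Pow(Mul(2, O), Rational(1, 2)) = Mul(Pow(2, Rational(1, 2)), Pow(O, Rational(1, 2))))
Function('l')(K, k) = Pow(Add(1, Mul(Pow(2, Rational(1, 2)), Pow(Mul(K, k), Rational(1, 2)))), Rational(1, 2))
t = 40 (t = Mul(-8, -5) = 40)
Add(Mul(Function('l')(Function('x')(-2), -8), t), -138) = Add(Mul(Pow(Add(1, Mul(Pow(2, Rational(1, 2)), Pow(Mul(-2, -8), Rational(1, 2)))), Rational(1, 2)), 40), -138) = Add(Mul(Pow(Add(1, Mul(Pow(2, Rational(1, 2)), Pow(16, Rational(1, 2)))), Rational(1, 2)), 40), -138) = Add(Mul(Pow(Add(1, Mul(Pow(2, Rational(1, 2)), 4)), Rational(1, 2)), 40), -138) = Add(Mul(Pow(Add(1, Mul(4, Pow(2, Rational(1, 2)))), Rational(1, 2)), 40), -138) = Add(Mul(40, Pow(Add(1, Mul(4, Pow(2, Rational(1, 2)))), Rational(1, 2))), -138) = Add(-138, Mul(40, Pow(Add(1, Mul(4, Pow(2, Rational(1, 2)))), Rational(1, 2))))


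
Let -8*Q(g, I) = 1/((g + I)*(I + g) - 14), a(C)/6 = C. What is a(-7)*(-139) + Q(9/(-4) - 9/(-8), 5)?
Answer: 379462/65 ≈ 5837.9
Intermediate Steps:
a(C) = 6*C
Q(g, I) = -1/(8*(-14 + (I + g)²)) (Q(g, I) = -1/(8*((g + I)*(I + g) - 14)) = -1/(8*((I + g)*(I + g) - 14)) = -1/(8*((I + g)² - 14)) = -1/(8*(-14 + (I + g)²)))
a(-7)*(-139) + Q(9/(-4) - 9/(-8), 5) = (6*(-7))*(-139) - 1/(-112 + 8*(5 + (9/(-4) - 9/(-8)))²) = -42*(-139) - 1/(-112 + 8*(5 + (9*(-¼) - 9*(-⅛)))²) = 5838 - 1/(-112 + 8*(5 + (-9/4 + 9/8))²) = 5838 - 1/(-112 + 8*(5 - 9/8)²) = 5838 - 1/(-112 + 8*(31/8)²) = 5838 - 1/(-112 + 8*(961/64)) = 5838 - 1/(-112 + 961/8) = 5838 - 1/65/8 = 5838 - 1*8/65 = 5838 - 8/65 = 379462/65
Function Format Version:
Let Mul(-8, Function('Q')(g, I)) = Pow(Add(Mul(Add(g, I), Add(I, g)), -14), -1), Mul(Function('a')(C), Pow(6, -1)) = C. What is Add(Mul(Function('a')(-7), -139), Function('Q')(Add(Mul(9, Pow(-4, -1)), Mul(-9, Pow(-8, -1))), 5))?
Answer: Rational(379462, 65) ≈ 5837.9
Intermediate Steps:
Function('a')(C) = Mul(6, C)
Function('Q')(g, I) = Mul(Rational(-1, 8), Pow(Add(-14, Pow(Add(I, g), 2)), -1)) (Function('Q')(g, I) = Mul(Rational(-1, 8), Pow(Add(Mul(Add(g, I), Add(I, g)), -14), -1)) = Mul(Rational(-1, 8), Pow(Add(Mul(Add(I, g), Add(I, g)), -14), -1)) = Mul(Rational(-1, 8), Pow(Add(Pow(Add(I, g), 2), -14), -1)) = Mul(Rational(-1, 8), Pow(Add(-14, Pow(Add(I, g), 2)), -1)))
Add(Mul(Function('a')(-7), -139), Function('Q')(Add(Mul(9, Pow(-4, -1)), Mul(-9, Pow(-8, -1))), 5)) = Add(Mul(Mul(6, -7), -139), Mul(-1, Pow(Add(-112, Mul(8, Pow(Add(5, Add(Mul(9, Pow(-4, -1)), Mul(-9, Pow(-8, -1)))), 2))), -1))) = Add(Mul(-42, -139), Mul(-1, Pow(Add(-112, Mul(8, Pow(Add(5, Add(Mul(9, Rational(-1, 4)), Mul(-9, Rational(-1, 8)))), 2))), -1))) = Add(5838, Mul(-1, Pow(Add(-112, Mul(8, Pow(Add(5, Add(Rational(-9, 4), Rational(9, 8))), 2))), -1))) = Add(5838, Mul(-1, Pow(Add(-112, Mul(8, Pow(Add(5, Rational(-9, 8)), 2))), -1))) = Add(5838, Mul(-1, Pow(Add(-112, Mul(8, Pow(Rational(31, 8), 2))), -1))) = Add(5838, Mul(-1, Pow(Add(-112, Mul(8, Rational(961, 64))), -1))) = Add(5838, Mul(-1, Pow(Add(-112, Rational(961, 8)), -1))) = Add(5838, Mul(-1, Pow(Rational(65, 8), -1))) = Add(5838, Mul(-1, Rational(8, 65))) = Add(5838, Rational(-8, 65)) = Rational(379462, 65)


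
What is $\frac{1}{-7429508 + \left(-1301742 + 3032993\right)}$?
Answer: $- \frac{1}{5698257} \approx -1.7549 \cdot 10^{-7}$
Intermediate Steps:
$\frac{1}{-7429508 + \left(-1301742 + 3032993\right)} = \frac{1}{-7429508 + 1731251} = \frac{1}{-5698257} = - \frac{1}{5698257}$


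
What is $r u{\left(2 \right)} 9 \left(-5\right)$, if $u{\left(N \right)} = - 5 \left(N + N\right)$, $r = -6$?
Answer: $-5400$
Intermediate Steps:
$u{\left(N \right)} = - 10 N$ ($u{\left(N \right)} = - 5 \cdot 2 N = - 10 N$)
$r u{\left(2 \right)} 9 \left(-5\right) = - 6 \left(-10\right) 2 \cdot 9 \left(-5\right) = - 6 \left(-20\right) 9 \left(-5\right) = - 6 \left(\left(-180\right) \left(-5\right)\right) = \left(-6\right) 900 = -5400$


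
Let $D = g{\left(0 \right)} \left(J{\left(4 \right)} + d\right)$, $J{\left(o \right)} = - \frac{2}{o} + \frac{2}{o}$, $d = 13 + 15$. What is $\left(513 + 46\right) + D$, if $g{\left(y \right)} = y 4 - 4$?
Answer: $447$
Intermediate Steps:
$d = 28$
$g{\left(y \right)} = -4 + 4 y$ ($g{\left(y \right)} = 4 y - 4 = -4 + 4 y$)
$J{\left(o \right)} = 0$
$D = -112$ ($D = \left(-4 + 4 \cdot 0\right) \left(0 + 28\right) = \left(-4 + 0\right) 28 = \left(-4\right) 28 = -112$)
$\left(513 + 46\right) + D = \left(513 + 46\right) - 112 = 559 - 112 = 447$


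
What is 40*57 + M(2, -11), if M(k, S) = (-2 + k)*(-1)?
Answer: 2280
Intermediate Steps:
M(k, S) = 2 - k
40*57 + M(2, -11) = 40*57 + (2 - 1*2) = 2280 + (2 - 2) = 2280 + 0 = 2280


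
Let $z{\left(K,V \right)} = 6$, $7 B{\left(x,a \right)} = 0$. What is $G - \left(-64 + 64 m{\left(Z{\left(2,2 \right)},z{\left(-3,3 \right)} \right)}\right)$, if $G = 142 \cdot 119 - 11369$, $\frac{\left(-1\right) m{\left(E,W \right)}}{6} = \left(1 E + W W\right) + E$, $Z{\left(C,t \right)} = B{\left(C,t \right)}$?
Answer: $19417$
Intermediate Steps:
$B{\left(x,a \right)} = 0$ ($B{\left(x,a \right)} = \frac{1}{7} \cdot 0 = 0$)
$Z{\left(C,t \right)} = 0$
$m{\left(E,W \right)} = - 12 E - 6 W^{2}$ ($m{\left(E,W \right)} = - 6 \left(\left(1 E + W W\right) + E\right) = - 6 \left(\left(E + W^{2}\right) + E\right) = - 6 \left(W^{2} + 2 E\right) = - 12 E - 6 W^{2}$)
$G = 5529$ ($G = 16898 - 11369 = 5529$)
$G - \left(-64 + 64 m{\left(Z{\left(2,2 \right)},z{\left(-3,3 \right)} \right)}\right) = 5529 - \left(-64 + 64 \left(\left(-12\right) 0 - 6 \cdot 6^{2}\right)\right) = 5529 - \left(-64 + 64 \left(0 - 216\right)\right) = 5529 + \left(\left(-64\right) \left(-216\right) + 64\right) = 5529 + \left(13824 + 64\right) = 5529 + 13888 = 19417$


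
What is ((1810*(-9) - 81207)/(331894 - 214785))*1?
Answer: -97497/117109 ≈ -0.83253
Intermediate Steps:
((1810*(-9) - 81207)/(331894 - 214785))*1 = ((-16290 - 81207)/117109)*1 = -97497*1/117109*1 = -97497/117109*1 = -97497/117109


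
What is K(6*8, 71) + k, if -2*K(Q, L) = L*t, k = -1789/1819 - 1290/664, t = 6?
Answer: -130399607/603908 ≈ -215.93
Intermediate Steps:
k = -1767203/603908 (k = -1789*1/1819 - 1290*1/664 = -1789/1819 - 645/332 = -1767203/603908 ≈ -2.9263)
K(Q, L) = -3*L (K(Q, L) = -L*6/2 = -3*L)
K(6*8, 71) + k = -3*71 - 1767203/603908 = -213 - 1767203/603908 = -130399607/603908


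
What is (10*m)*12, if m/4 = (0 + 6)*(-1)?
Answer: -2880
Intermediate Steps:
m = -24 (m = 4*((0 + 6)*(-1)) = 4*(6*(-1)) = 4*(-6) = -24)
(10*m)*12 = (10*(-24))*12 = -240*12 = -2880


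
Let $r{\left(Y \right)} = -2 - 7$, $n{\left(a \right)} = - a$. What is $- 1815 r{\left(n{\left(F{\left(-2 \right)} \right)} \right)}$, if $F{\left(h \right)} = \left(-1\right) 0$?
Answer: $16335$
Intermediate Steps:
$F{\left(h \right)} = 0$
$r{\left(Y \right)} = -9$ ($r{\left(Y \right)} = -2 - 7 = -9$)
$- 1815 r{\left(n{\left(F{\left(-2 \right)} \right)} \right)} = \left(-1815\right) \left(-9\right) = 16335$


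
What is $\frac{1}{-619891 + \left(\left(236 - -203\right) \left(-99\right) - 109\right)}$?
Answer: $- \frac{1}{663461} \approx -1.5072 \cdot 10^{-6}$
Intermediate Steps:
$\frac{1}{-619891 + \left(\left(236 - -203\right) \left(-99\right) - 109\right)} = \frac{1}{-619891 + \left(\left(236 + 203\right) \left(-99\right) - 109\right)} = \frac{1}{-619891 + \left(439 \left(-99\right) - 109\right)} = \frac{1}{-619891 - 43570} = \frac{1}{-663461} = - \frac{1}{663461}$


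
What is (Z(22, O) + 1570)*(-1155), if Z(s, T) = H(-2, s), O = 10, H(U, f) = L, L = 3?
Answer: -1816815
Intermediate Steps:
H(U, f) = 3
Z(s, T) = 3
(Z(22, O) + 1570)*(-1155) = (3 + 1570)*(-1155) = 1573*(-1155) = -1816815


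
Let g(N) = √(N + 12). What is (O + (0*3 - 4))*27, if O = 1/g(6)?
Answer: -108 + 9*√2/2 ≈ -101.64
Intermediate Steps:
g(N) = √(12 + N)
O = √2/6 (O = 1/(√(12 + 6)) = 1/(√18) = 1/(3*√2) = √2/6 ≈ 0.23570)
(O + (0*3 - 4))*27 = (√2/6 + (0*3 - 4))*27 = (√2/6 + (0 - 4))*27 = (√2/6 - 4)*27 = (-4 + √2/6)*27 = -108 + 9*√2/2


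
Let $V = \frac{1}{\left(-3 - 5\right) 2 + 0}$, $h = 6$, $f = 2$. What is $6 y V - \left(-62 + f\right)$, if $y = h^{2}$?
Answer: $\frac{93}{2} \approx 46.5$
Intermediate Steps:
$V = - \frac{1}{16}$ ($V = \frac{1}{\left(-8\right) 2 + 0} = \frac{1}{-16 + 0} = \frac{1}{-16} = - \frac{1}{16} \approx -0.0625$)
$y = 36$ ($y = 6^{2} = 36$)
$6 y V - \left(-62 + f\right) = 6 \cdot 36 \left(- \frac{1}{16}\right) + \left(62 - 2\right) = 6 \left(- \frac{9}{4}\right) + \left(62 - 2\right) = - \frac{27}{2} + 60 = \frac{93}{2}$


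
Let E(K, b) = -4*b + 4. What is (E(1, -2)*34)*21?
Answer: 8568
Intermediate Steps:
E(K, b) = 4 - 4*b
(E(1, -2)*34)*21 = ((4 - 4*(-2))*34)*21 = ((4 + 8)*34)*21 = (12*34)*21 = 408*21 = 8568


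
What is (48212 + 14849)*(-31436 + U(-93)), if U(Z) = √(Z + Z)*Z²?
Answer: -1982385596 + 545414589*I*√186 ≈ -1.9824e+9 + 7.4385e+9*I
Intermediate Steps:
U(Z) = √2*Z^(5/2) (U(Z) = √(2*Z)*Z² = (√2*√Z)*Z² = √2*Z^(5/2))
(48212 + 14849)*(-31436 + U(-93)) = (48212 + 14849)*(-31436 + √2*(-93)^(5/2)) = 63061*(-31436 + √2*(8649*I*√93)) = 63061*(-31436 + 8649*I*√186) = -1982385596 + 545414589*I*√186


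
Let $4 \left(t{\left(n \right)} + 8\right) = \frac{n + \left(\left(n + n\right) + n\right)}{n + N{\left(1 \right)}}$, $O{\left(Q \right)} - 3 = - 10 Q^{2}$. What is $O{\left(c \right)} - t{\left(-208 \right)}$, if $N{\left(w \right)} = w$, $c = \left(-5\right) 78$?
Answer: $- \frac{314844931}{207} \approx -1.521 \cdot 10^{6}$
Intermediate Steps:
$c = -390$
$O{\left(Q \right)} = 3 - 10 Q^{2}$
$t{\left(n \right)} = -8 + \frac{n}{1 + n}$ ($t{\left(n \right)} = -8 + \frac{\left(n + \left(\left(n + n\right) + n\right)\right) \frac{1}{n + 1}}{4} = -8 + \frac{\left(n + \left(2 n + n\right)\right) \frac{1}{1 + n}}{4} = -8 + \frac{\left(n + 3 n\right) \frac{1}{1 + n}}{4} = -8 + \frac{4 n \frac{1}{1 + n}}{4} = -8 + \frac{n}{1 + n}$)
$O{\left(c \right)} - t{\left(-208 \right)} = \left(3 - 10 \left(-390\right)^{2}\right) - \frac{-8 - -1456}{1 - 208} = \left(3 - 1521000\right) - \frac{-8 + 1456}{-207} = \left(3 - 1521000\right) - \left(- \frac{1}{207}\right) 1448 = -1520997 - - \frac{1448}{207} = -1520997 + \frac{1448}{207} = - \frac{314844931}{207}$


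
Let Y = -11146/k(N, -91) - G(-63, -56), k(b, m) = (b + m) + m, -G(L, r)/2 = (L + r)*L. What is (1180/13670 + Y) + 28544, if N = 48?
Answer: 3995228079/91589 ≈ 43621.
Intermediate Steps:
G(L, r) = -2*L*(L + r) (G(L, r) = -2*(L + r)*L = -2*L*(L + r))
k(b, m) = b + 2*m
Y = 1010171/67 (Y = -11146/(48 + 2*(-91)) - (-2)*(-63)*(-63 - 56) = -11146/(48 - 182) - (-2)*(-63)*(-119) = -11146/(-134) - 1*(-14994) = -11146*(-1/134) + 14994 = 5573/67 + 14994 = 1010171/67 ≈ 15077.)
(1180/13670 + Y) + 28544 = (1180/13670 + 1010171/67) + 28544 = (1180*(1/13670) + 1010171/67) + 28544 = (118/1367 + 1010171/67) + 28544 = 1380911663/91589 + 28544 = 3995228079/91589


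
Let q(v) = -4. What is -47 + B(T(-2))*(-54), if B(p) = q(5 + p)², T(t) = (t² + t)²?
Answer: -911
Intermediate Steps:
T(t) = (t + t²)²
B(p) = 16 (B(p) = (-4)² = 16)
-47 + B(T(-2))*(-54) = -47 + 16*(-54) = -47 - 864 = -911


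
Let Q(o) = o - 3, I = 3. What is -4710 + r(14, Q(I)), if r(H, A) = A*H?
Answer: -4710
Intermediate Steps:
Q(o) = -3 + o
-4710 + r(14, Q(I)) = -4710 + (-3 + 3)*14 = -4710 + 0*14 = -4710 + 0 = -4710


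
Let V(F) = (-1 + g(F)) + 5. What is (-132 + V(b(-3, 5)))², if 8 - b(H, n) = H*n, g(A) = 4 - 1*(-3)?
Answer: 14641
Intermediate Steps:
g(A) = 7 (g(A) = 4 + 3 = 7)
b(H, n) = 8 - H*n
V(F) = 11 (V(F) = (-1 + 7) + 5 = 6 + 5 = 11)
(-132 + V(b(-3, 5)))² = (-132 + 11)² = (-121)² = 14641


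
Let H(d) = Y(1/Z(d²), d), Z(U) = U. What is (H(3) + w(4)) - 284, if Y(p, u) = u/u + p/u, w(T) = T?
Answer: -7532/27 ≈ -278.96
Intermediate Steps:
Y(p, u) = 1 + p/u
H(d) = (d + d⁻²)/d (H(d) = (1/(d²) + d)/d = (d⁻² + d)/d = (d + d⁻²)/d)
(H(3) + w(4)) - 284 = ((1 + 3⁻³) + 4) - 284 = ((1 + 1/27) + 4) - 284 = (28/27 + 4) - 284 = 136/27 - 284 = -7532/27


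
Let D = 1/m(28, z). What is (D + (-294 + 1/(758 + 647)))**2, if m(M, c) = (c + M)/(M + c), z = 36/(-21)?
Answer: 169467248896/1974025 ≈ 85849.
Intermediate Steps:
z = -12/7 (z = 36*(-1/21) = -12/7 ≈ -1.7143)
m(M, c) = 1 (m(M, c) = (M + c)/(M + c) = 1)
D = 1 (D = 1/1 = 1)
(D + (-294 + 1/(758 + 647)))**2 = (1 + (-294 + 1/(758 + 647)))**2 = (1 + (-294 + 1/1405))**2 = (1 - 413069/1405)**2 = (-411664/1405)**2 = 169467248896/1974025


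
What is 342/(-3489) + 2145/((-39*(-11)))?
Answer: 5701/1163 ≈ 4.9020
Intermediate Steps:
342/(-3489) + 2145/((-39*(-11))) = 342*(-1/3489) + 2145/429 = -114/1163 + 2145*(1/429) = -114/1163 + 5 = 5701/1163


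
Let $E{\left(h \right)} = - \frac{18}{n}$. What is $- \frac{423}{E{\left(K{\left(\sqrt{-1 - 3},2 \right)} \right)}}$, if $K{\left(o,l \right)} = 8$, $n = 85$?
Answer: $\frac{3995}{2} \approx 1997.5$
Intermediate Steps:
$E{\left(h \right)} = - \frac{18}{85}$
$- \frac{423}{E{\left(K{\left(\sqrt{-1 - 3},2 \right)} \right)}} = - \frac{423}{- \frac{18}{85}} = \left(-423\right) \left(- \frac{85}{18}\right) = \frac{3995}{2}$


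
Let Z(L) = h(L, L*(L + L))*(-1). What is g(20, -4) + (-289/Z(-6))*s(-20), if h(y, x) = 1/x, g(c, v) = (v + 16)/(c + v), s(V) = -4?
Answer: -332925/4 ≈ -83231.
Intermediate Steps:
g(c, v) = (16 + v)/(c + v)
h(y, x) = 1/x
Z(L) = -1/(2*L²) (Z(L) = -1/(L*(L + L)) = -1/(L*(2*L)) = -1/(2*L²))
g(20, -4) + (-289/Z(-6))*s(-20) = (16 - 4)/(20 - 4) - 289/((-½/(-6)²))*(-4) = 12/16 - 289/((-½*1/36))*(-4) = (1/16)*12 - 289/(-1/72)*(-4) = ¾ - 289*(-72)*(-4) = ¾ + 20808*(-4) = ¾ - 83232 = -332925/4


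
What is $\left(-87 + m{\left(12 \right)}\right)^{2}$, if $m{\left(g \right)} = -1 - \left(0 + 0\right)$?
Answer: $7744$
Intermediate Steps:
$m{\left(g \right)} = -1$ ($m{\left(g \right)} = -1 - 0 = -1 + 0 = -1$)
$\left(-87 + m{\left(12 \right)}\right)^{2} = \left(-87 - 1\right)^{2} = \left(-88\right)^{2} = 7744$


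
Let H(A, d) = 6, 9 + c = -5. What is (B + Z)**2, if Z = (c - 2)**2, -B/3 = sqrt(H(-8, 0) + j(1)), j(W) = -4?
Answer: 65554 - 1536*sqrt(2) ≈ 63382.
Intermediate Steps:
c = -14 (c = -9 - 5 = -14)
B = -3*sqrt(2) (B = -3*sqrt(6 - 4) = -3*sqrt(2) ≈ -4.2426)
Z = 256 (Z = (-14 - 2)**2 = (-16)**2 = 256)
(B + Z)**2 = (-3*sqrt(2) + 256)**2 = (256 - 3*sqrt(2))**2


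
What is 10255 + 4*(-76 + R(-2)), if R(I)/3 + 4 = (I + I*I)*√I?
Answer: 9903 + 24*I*√2 ≈ 9903.0 + 33.941*I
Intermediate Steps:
R(I) = -12 + 3*√I*(I + I²) (R(I) = -12 + 3*((I + I*I)*√I) = -12 + 3*((I + I²)*√I) = -12 + 3*(√I*(I + I²)) = -12 + 3*√I*(I + I²))
10255 + 4*(-76 + R(-2)) = 10255 + 4*(-76 + (-12 + 3*(-2)^(3/2) + 3*(-2)^(5/2))) = 10255 + 4*(-76 + (-12 + 3*(-2*I*√2) + 3*(4*I*√2))) = 10255 + 4*(-76 + (-12 - 6*I*√2 + 12*I*√2)) = 10255 + 4*(-76 + (-12 + 6*I*√2)) = 10255 + 4*(-88 + 6*I*√2) = 10255 + (-352 + 24*I*√2) = 9903 + 24*I*√2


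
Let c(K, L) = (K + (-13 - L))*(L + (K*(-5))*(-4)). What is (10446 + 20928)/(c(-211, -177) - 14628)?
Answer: 4482/27433 ≈ 0.16338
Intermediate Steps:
c(K, L) = (L + 20*K)*(-13 + K - L) (c(K, L) = (-13 + K - L)*(L - 5*K*(-4)) = (-13 + K - L)*(L + 20*K) = (L + 20*K)*(-13 + K - L))
(10446 + 20928)/(c(-211, -177) - 14628) = (10446 + 20928)/((-1*(-177)**2 - 260*(-211) - 13*(-177) + 20*(-211)**2 - 19*(-211)*(-177)) - 14628) = 31374/((-1*31329 + 54860 + 2301 + 20*44521 - 709593) - 14628) = 31374/((-31329 + 54860 + 2301 + 890420 - 709593) - 14628) = 31374/(206659 - 14628) = 31374/192031 = 31374*(1/192031) = 4482/27433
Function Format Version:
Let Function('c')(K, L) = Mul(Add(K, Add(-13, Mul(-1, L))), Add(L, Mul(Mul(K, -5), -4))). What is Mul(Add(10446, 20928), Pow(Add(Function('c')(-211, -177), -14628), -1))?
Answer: Rational(4482, 27433) ≈ 0.16338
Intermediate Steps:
Function('c')(K, L) = Mul(Add(L, Mul(20, K)), Add(-13, K, Mul(-1, L))) (Function('c')(K, L) = Mul(Add(-13, K, Mul(-1, L)), Add(L, Mul(Mul(-5, K), -4))) = Mul(Add(-13, K, Mul(-1, L)), Add(L, Mul(20, K))) = Mul(Add(L, Mul(20, K)), Add(-13, K, Mul(-1, L))))
Mul(Add(10446, 20928), Pow(Add(Function('c')(-211, -177), -14628), -1)) = Mul(Add(10446, 20928), Pow(Add(Add(Mul(-1, Pow(-177, 2)), Mul(-260, -211), Mul(-13, -177), Mul(20, Pow(-211, 2)), Mul(-19, -211, -177)), -14628), -1)) = Mul(31374, Pow(Add(Add(Mul(-1, 31329), 54860, 2301, Mul(20, 44521), -709593), -14628), -1)) = Mul(31374, Pow(Add(Add(-31329, 54860, 2301, 890420, -709593), -14628), -1)) = Mul(31374, Pow(Add(206659, -14628), -1)) = Mul(31374, Pow(192031, -1)) = Mul(31374, Rational(1, 192031)) = Rational(4482, 27433)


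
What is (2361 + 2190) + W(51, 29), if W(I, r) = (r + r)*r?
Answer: 6233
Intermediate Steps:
W(I, r) = 2*r**2 (W(I, r) = (2*r)*r = 2*r**2)
(2361 + 2190) + W(51, 29) = (2361 + 2190) + 2*29**2 = 4551 + 2*841 = 4551 + 1682 = 6233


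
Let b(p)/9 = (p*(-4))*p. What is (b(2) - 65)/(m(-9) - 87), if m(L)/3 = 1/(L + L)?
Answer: 1254/523 ≈ 2.3977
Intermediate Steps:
m(L) = 3/(2*L) (m(L) = 3/(L + L) = 3/((2*L)) = 3*(1/(2*L)) = 3/(2*L))
b(p) = -36*p² (b(p) = 9*((p*(-4))*p) = 9*((-4*p)*p) = 9*(-4*p²) = -36*p²)
(b(2) - 65)/(m(-9) - 87) = (-36*2² - 65)/((3/2)/(-9) - 87) = (-36*4 - 65)/((3/2)*(-⅑) - 87) = (-144 - 65)/(-⅙ - 87) = -209/(-523/6) = -209*(-6/523) = 1254/523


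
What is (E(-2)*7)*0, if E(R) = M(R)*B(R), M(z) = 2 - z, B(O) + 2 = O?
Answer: 0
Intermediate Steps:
B(O) = -2 + O
E(R) = (-2 + R)*(2 - R) (E(R) = (2 - R)*(-2 + R) = (-2 + R)*(2 - R))
(E(-2)*7)*0 = (-(-2 - 2)²*7)*0 = (-1*(-4)²*7)*0 = (-1*16*7)*0 = -16*7*0 = -112*0 = 0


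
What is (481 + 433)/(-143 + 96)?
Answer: -914/47 ≈ -19.447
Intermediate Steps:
(481 + 433)/(-143 + 96) = 914/(-47) = 914*(-1/47) = -914/47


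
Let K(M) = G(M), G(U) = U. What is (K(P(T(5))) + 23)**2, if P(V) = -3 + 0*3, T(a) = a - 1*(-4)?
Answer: 400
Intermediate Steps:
T(a) = 4 + a (T(a) = a + 4 = 4 + a)
P(V) = -3 (P(V) = -3 + 0 = -3)
K(M) = M
(K(P(T(5))) + 23)**2 = (-3 + 23)**2 = 20**2 = 400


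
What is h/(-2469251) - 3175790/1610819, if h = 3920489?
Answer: -14157020803781/3977516426569 ≈ -3.5593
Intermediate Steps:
h/(-2469251) - 3175790/1610819 = 3920489/(-2469251) - 3175790/1610819 = 3920489*(-1/2469251) - 3175790*1/1610819 = -3920489/2469251 - 3175790/1610819 = -14157020803781/3977516426569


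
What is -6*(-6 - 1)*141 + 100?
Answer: 6022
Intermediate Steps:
-6*(-6 - 1)*141 + 100 = -6*(-7)*141 + 100 = 42*141 + 100 = 5922 + 100 = 6022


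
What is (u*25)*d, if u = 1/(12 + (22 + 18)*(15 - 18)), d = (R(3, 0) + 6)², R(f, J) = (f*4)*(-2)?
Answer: -75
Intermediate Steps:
R(f, J) = -8*f (R(f, J) = (4*f)*(-2) = -8*f)
d = 324 (d = (-8*3 + 6)² = (-24 + 6)² = (-18)² = 324)
u = -1/108 (u = 1/(12 + 40*(-3)) = 1/(12 - 120) = 1/(-108) = -1/108 ≈ -0.0092593)
(u*25)*d = -1/108*25*324 = -25/108*324 = -75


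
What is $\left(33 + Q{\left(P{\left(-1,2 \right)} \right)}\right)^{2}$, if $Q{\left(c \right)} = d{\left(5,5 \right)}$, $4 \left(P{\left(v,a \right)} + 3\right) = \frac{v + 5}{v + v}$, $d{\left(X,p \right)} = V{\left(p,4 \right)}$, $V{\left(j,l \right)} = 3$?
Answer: $1296$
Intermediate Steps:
$d{\left(X,p \right)} = 3$
$P{\left(v,a \right)} = -3 + \frac{5 + v}{8 v}$ ($P{\left(v,a \right)} = -3 + \frac{\left(v + 5\right) \frac{1}{v + v}}{4} = -3 + \frac{\left(5 + v\right) \frac{1}{2 v}}{4} = -3 + \frac{\frac{1}{2} \frac{1}{v} \left(5 + v\right)}{4} = -3 + \frac{5 + v}{8 v}$)
$Q{\left(c \right)} = 3$
$\left(33 + Q{\left(P{\left(-1,2 \right)} \right)}\right)^{2} = \left(33 + 3\right)^{2} = 36^{2} = 1296$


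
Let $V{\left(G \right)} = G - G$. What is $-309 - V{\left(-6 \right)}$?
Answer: $-309$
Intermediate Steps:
$V{\left(G \right)} = 0$
$-309 - V{\left(-6 \right)} = -309 - 0 = -309 + 0 = -309$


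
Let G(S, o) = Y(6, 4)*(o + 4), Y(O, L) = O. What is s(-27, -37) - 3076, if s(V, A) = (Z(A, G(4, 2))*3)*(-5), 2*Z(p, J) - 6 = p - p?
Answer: -3121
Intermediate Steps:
G(S, o) = 24 + 6*o (G(S, o) = 6*(o + 4) = 6*(4 + o) = 24 + 6*o)
Z(p, J) = 3 (Z(p, J) = 3 + (p - p)/2 = 3 + (½)*0 = 3 + 0 = 3)
s(V, A) = -45 (s(V, A) = (3*3)*(-5) = 9*(-5) = -45)
s(-27, -37) - 3076 = -45 - 3076 = -3121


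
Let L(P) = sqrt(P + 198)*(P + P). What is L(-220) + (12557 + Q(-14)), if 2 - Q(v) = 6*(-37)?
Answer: 12781 - 440*I*sqrt(22) ≈ 12781.0 - 2063.8*I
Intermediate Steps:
Q(v) = 224 (Q(v) = 2 - 6*(-37) = 2 - 1*(-222) = 2 + 222 = 224)
L(P) = 2*P*sqrt(198 + P) (L(P) = sqrt(198 + P)*(2*P) = 2*P*sqrt(198 + P))
L(-220) + (12557 + Q(-14)) = 2*(-220)*sqrt(198 - 220) + (12557 + 224) = 2*(-220)*sqrt(-22) + 12781 = 2*(-220)*(I*sqrt(22)) + 12781 = -440*I*sqrt(22) + 12781 = 12781 - 440*I*sqrt(22)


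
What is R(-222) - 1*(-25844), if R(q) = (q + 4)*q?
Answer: 74240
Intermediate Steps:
R(q) = q*(4 + q) (R(q) = (4 + q)*q = q*(4 + q))
R(-222) - 1*(-25844) = -222*(4 - 222) - 1*(-25844) = -222*(-218) + 25844 = 48396 + 25844 = 74240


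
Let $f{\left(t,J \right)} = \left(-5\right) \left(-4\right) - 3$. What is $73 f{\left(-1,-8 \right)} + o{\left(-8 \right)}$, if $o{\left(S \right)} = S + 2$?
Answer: $1235$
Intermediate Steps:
$o{\left(S \right)} = 2 + S$
$f{\left(t,J \right)} = 17$ ($f{\left(t,J \right)} = 20 - 3 = 17$)
$73 f{\left(-1,-8 \right)} + o{\left(-8 \right)} = 73 \cdot 17 + \left(2 - 8\right) = 1241 - 6 = 1235$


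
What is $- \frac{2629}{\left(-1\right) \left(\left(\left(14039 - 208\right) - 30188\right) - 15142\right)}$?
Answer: $- \frac{2629}{31499} \approx -0.083463$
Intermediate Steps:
$- \frac{2629}{\left(-1\right) \left(\left(\left(14039 - 208\right) - 30188\right) - 15142\right)} = - \frac{2629}{\left(-1\right) \left(\left(13831 - 30188\right) - 15142\right)} = - \frac{2629}{\left(-1\right) \left(-16357 - 15142\right)} = - \frac{2629}{\left(-1\right) \left(-31499\right)} = - \frac{2629}{31499}$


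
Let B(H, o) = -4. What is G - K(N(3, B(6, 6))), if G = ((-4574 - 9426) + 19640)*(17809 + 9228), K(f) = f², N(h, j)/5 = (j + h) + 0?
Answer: 152488655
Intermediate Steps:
N(h, j) = 5*h + 5*j (N(h, j) = 5*((j + h) + 0) = 5*((h + j) + 0) = 5*(h + j) = 5*h + 5*j)
G = 152488680 (G = (-14000 + 19640)*27037 = 5640*27037 = 152488680)
G - K(N(3, B(6, 6))) = 152488680 - (5*3 + 5*(-4))² = 152488680 - (15 - 20)² = 152488680 - 1*(-5)² = 152488680 - 1*25 = 152488680 - 25 = 152488655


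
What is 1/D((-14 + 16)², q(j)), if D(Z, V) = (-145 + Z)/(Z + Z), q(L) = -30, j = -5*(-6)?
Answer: -8/141 ≈ -0.056738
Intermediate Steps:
j = 30
D(Z, V) = (-145 + Z)/(2*Z) (D(Z, V) = (-145 + Z)/((2*Z)) = (-145 + Z)*(1/(2*Z)) = (-145 + Z)/(2*Z))
1/D((-14 + 16)², q(j)) = 1/((-145 + (-14 + 16)²)/(2*((-14 + 16)²))) = 1/((-145 + 2²)/(2*(2²))) = 1/((½)*(-145 + 4)/4) = 1/((½)*(¼)*(-141)) = 1/(-141/8) = -8/141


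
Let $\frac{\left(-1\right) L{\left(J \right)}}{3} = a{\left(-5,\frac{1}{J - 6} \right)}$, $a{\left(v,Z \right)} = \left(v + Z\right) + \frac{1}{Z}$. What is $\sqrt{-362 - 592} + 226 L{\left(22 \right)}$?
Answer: $- \frac{60003}{8} + 3 i \sqrt{106} \approx -7500.4 + 30.887 i$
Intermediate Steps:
$a{\left(v,Z \right)} = Z + v + \frac{1}{Z}$ ($a{\left(v,Z \right)} = \left(Z + v\right) + \frac{1}{Z} = Z + v + \frac{1}{Z}$)
$L{\left(J \right)} = 33 - 3 J - \frac{3}{-6 + J}$ ($L{\left(J \right)} = - 3 \left(\frac{1}{J - 6} - 5 + \frac{1}{\frac{1}{J - 6}}\right) = - 3 \left(\frac{1}{-6 + J} - 5 + \frac{1}{\frac{1}{-6 + J}}\right) = - 3 \left(\frac{1}{-6 + J} - 5 + \left(-6 + J\right)\right) = - 3 \left(-11 + J + \frac{1}{-6 + J}\right) = 33 - 3 J - \frac{3}{-6 + J}$)
$\sqrt{-362 - 592} + 226 L{\left(22 \right)} = \sqrt{-362 - 592} + 226 \frac{3 \left(-67 - 22^{2} + 17 \cdot 22\right)}{-6 + 22} = \sqrt{-954} + 226 \frac{3 \left(-67 - 484 + 374\right)}{16} = 3 i \sqrt{106} + 226 \cdot 3 \cdot \frac{1}{16} \left(-67 - 484 + 374\right) = 3 i \sqrt{106} + 226 \cdot 3 \cdot \frac{1}{16} \left(-177\right) = 3 i \sqrt{106} + 226 \left(- \frac{531}{16}\right) = 3 i \sqrt{106} - \frac{60003}{8} = - \frac{60003}{8} + 3 i \sqrt{106}$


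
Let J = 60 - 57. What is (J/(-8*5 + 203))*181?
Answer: 543/163 ≈ 3.3313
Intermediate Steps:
J = 3
(J/(-8*5 + 203))*181 = (3/(-8*5 + 203))*181 = (3/(-40 + 203))*181 = (3/163)*181 = 543/163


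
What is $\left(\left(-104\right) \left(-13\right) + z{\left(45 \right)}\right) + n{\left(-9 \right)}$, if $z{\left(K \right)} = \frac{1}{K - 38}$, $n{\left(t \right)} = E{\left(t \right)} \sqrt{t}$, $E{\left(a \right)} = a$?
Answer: $\frac{9465}{7} - 27 i \approx 1352.1 - 27.0 i$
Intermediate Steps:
$n{\left(t \right)} = t^{\frac{3}{2}}$ ($n{\left(t \right)} = t \sqrt{t} = t^{\frac{3}{2}}$)
$z{\left(K \right)} = \frac{1}{-38 + K}$
$\left(\left(-104\right) \left(-13\right) + z{\left(45 \right)}\right) + n{\left(-9 \right)} = \left(\left(-104\right) \left(-13\right) + \frac{1}{-38 + 45}\right) + \left(-9\right)^{\frac{3}{2}} = \left(1352 + \frac{1}{7}\right) - 27 i = \frac{9465}{7} - 27 i$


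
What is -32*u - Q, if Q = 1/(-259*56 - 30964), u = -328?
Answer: 477232129/45468 ≈ 10496.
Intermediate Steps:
Q = -1/45468 (Q = 1/(-14504 - 30964) = 1/(-45468) = -1/45468 ≈ -2.1993e-5)
-32*u - Q = -32*(-328) - 1*(-1/45468) = 10496 + 1/45468 = 477232129/45468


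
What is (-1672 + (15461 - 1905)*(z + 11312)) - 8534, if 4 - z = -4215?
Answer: 210528030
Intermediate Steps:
z = 4219 (z = 4 - 1*(-4215) = 4 + 4215 = 4219)
(-1672 + (15461 - 1905)*(z + 11312)) - 8534 = (-1672 + (15461 - 1905)*(4219 + 11312)) - 8534 = (-1672 + 13556*15531) - 8534 = (-1672 + 210538236) - 8534 = 210536564 - 8534 = 210528030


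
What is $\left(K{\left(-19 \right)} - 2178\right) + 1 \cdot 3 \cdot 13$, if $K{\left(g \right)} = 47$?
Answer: $-2092$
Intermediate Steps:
$\left(K{\left(-19 \right)} - 2178\right) + 1 \cdot 3 \cdot 13 = \left(47 - 2178\right) + 1 \cdot 3 \cdot 13 = -2131 + 3 \cdot 13 = -2131 + 39 = -2092$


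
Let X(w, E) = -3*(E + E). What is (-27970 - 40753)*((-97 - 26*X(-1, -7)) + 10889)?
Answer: -666613100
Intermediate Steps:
X(w, E) = -6*E
(-27970 - 40753)*((-97 - 26*X(-1, -7)) + 10889) = (-27970 - 40753)*((-97 - (-156)*(-7)) + 10889) = -68723*((-97 - 26*42) + 10889) = -68723*((-97 - 1092) + 10889) = -68723*(-1189 + 10889) = -68723*9700 = -666613100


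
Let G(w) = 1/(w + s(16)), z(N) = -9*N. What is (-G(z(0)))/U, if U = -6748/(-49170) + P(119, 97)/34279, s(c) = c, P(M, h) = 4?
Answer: -842749215/1852090976 ≈ -0.45503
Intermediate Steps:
U = 115755686/842749215 (U = -6748/(-49170) + 4/34279 = -6748*(-1/49170) + 4*(1/34279) = 3374/24585 + 4/34279 = 115755686/842749215 ≈ 0.13735)
G(w) = 1/(16 + w) (G(w) = 1/(w + 16) = 1/(16 + w))
(-G(z(0)))/U = (-1/(16 - 9*0))/(115755686/842749215) = -1/(16 + 0)*(842749215/115755686) = -1/16*(842749215/115755686) = -1*1/16*(842749215/115755686) = -1/16*842749215/115755686 = -842749215/1852090976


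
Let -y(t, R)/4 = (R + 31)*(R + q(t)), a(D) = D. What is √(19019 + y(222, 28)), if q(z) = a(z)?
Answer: I*√39981 ≈ 199.95*I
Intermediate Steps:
q(z) = z
y(t, R) = -4*(31 + R)*(R + t) (y(t, R) = -4*(R + 31)*(R + t) = -4*(31 + R)*(R + t))
√(19019 + y(222, 28)) = √(19019 + (-124*28 - 124*222 - 4*28² - 4*28*222)) = √(19019 + (-3472 - 27528 - 4*784 - 24864)) = √(19019 + (-3472 - 27528 - 3136 - 24864)) = √(19019 - 59000) = √(-39981) = I*√39981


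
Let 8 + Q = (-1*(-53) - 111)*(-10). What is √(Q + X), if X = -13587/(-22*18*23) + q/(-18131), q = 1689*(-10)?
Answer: √435130094506951239/27522858 ≈ 23.967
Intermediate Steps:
Q = 572 (Q = -8 + (-1*(-53) - 111)*(-10) = -8 + (53 - 111)*(-10) = -8 - 58*(-10) = -8 + 580 = 572)
q = -16890
X = 133393339/55045716 (X = -13587/(-22*18*23) - 16890/(-18131) = -13587/((-396*23)) - 16890*(-1/18131) = -13587/(-9108) + 16890/18131 = -13587*(-1/9108) + 16890/18131 = 4529/3036 + 16890/18131 = 133393339/55045716 ≈ 2.4233)
√(Q + X) = √(572 + 133393339/55045716) = √(31619542891/55045716) = √435130094506951239/27522858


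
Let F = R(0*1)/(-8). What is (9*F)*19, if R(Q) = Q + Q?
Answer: 0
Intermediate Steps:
R(Q) = 2*Q
F = 0 (F = (2*(0*1))/(-8) = (2*0)*(-⅛) = 0*(-⅛) = 0)
(9*F)*19 = (9*0)*19 = 0*19 = 0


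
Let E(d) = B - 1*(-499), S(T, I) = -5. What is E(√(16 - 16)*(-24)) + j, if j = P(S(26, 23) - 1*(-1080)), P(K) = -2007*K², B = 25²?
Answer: -2319338251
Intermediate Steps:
B = 625
E(d) = 1124 (E(d) = 625 - 1*(-499) = 625 + 499 = 1124)
j = -2319339375 (j = -2007*(-5 - 1*(-1080))² = -2007*(-5 + 1080)² = -2007*1075² = -2007*1155625 = -2319339375)
E(√(16 - 16)*(-24)) + j = 1124 - 2319339375 = -2319338251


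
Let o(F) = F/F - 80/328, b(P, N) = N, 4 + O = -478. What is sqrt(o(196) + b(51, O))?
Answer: I*sqrt(808971)/41 ≈ 21.937*I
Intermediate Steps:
O = -482 (O = -4 - 478 = -482)
o(F) = 31/41 (o(F) = 1 - 80*1/328 = 1 - 10/41 = 31/41)
sqrt(o(196) + b(51, O)) = sqrt(31/41 - 482) = sqrt(-19731/41) = I*sqrt(808971)/41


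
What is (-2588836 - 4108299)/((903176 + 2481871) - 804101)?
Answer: -6697135/2580946 ≈ -2.5948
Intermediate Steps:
(-2588836 - 4108299)/((903176 + 2481871) - 804101) = -6697135/(3385047 - 804101) = -6697135/2580946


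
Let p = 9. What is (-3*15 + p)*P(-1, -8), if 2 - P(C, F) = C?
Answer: -108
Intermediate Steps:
P(C, F) = 2 - C
(-3*15 + p)*P(-1, -8) = (-3*15 + 9)*(2 - 1*(-1)) = (-45 + 9)*(2 + 1) = -36*3 = -108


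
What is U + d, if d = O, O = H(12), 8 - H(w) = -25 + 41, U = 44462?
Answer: 44454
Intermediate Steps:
H(w) = -8 (H(w) = 8 - (-25 + 41) = 8 - 1*16 = 8 - 16 = -8)
O = -8
d = -8
U + d = 44462 - 8 = 44454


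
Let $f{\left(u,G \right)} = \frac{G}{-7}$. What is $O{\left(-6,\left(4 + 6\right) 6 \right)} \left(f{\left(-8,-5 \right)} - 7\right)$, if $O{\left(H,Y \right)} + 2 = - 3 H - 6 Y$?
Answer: $\frac{15136}{7} \approx 2162.3$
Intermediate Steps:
$f{\left(u,G \right)} = - \frac{G}{7}$ ($f{\left(u,G \right)} = G \left(- \frac{1}{7}\right) = - \frac{G}{7}$)
$O{\left(H,Y \right)} = -2 - 6 Y - 3 H$ ($O{\left(H,Y \right)} = -2 - \left(3 H + 6 Y\right) = -2 - 6 Y - 3 H$)
$O{\left(-6,\left(4 + 6\right) 6 \right)} \left(f{\left(-8,-5 \right)} - 7\right) = \left(-2 - 6 \left(4 + 6\right) 6 - -18\right) \left(\left(- \frac{1}{7}\right) \left(-5\right) - 7\right) = \left(-2 - 6 \cdot 10 \cdot 6 + 18\right) \left(\frac{5}{7} - 7\right) = \left(-2 - 360 + 18\right) \left(- \frac{44}{7}\right) = \left(-344\right) \left(- \frac{44}{7}\right) = \frac{15136}{7}$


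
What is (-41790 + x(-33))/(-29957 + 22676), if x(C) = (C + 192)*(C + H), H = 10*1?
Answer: 15149/2427 ≈ 6.2419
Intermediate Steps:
H = 10
x(C) = (10 + C)*(192 + C) (x(C) = (C + 192)*(C + 10) = (192 + C)*(10 + C) = (10 + C)*(192 + C))
(-41790 + x(-33))/(-29957 + 22676) = (-41790 + (1920 + (-33)² + 202*(-33)))/(-29957 + 22676) = (-41790 + (1920 + 1089 - 6666))/(-7281) = (-41790 - 3657)*(-1/7281) = -45447*(-1/7281) = 15149/2427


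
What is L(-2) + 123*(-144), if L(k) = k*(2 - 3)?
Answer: -17710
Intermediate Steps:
L(k) = -k (L(k) = k*(-1) = -k)
L(-2) + 123*(-144) = -1*(-2) + 123*(-144) = 2 - 17712 = -17710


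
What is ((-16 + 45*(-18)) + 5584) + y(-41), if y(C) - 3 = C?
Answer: 4720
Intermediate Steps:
y(C) = 3 + C
((-16 + 45*(-18)) + 5584) + y(-41) = ((-16 + 45*(-18)) + 5584) + (3 - 41) = ((-16 - 810) + 5584) - 38 = (-826 + 5584) - 38 = 4758 - 38 = 4720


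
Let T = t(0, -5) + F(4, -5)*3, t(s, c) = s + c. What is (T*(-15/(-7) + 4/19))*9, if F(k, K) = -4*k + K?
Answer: -191556/133 ≈ -1440.3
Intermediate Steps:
F(k, K) = K - 4*k
t(s, c) = c + s
T = -68 (T = (-5 + 0) + (-5 - 4*4)*3 = -5 + (-5 - 16)*3 = -5 - 21*3 = -5 - 63 = -68)
(T*(-15/(-7) + 4/19))*9 = -68*(-15/(-7) + 4/19)*9 = -68*(-15*(-⅐) + 4*(1/19))*9 = -68*(15/7 + 4/19)*9 = -68*313/133*9 = -21284/133*9 = -191556/133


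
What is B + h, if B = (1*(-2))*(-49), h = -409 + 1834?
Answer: 1523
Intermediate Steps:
h = 1425
B = 98 (B = -2*(-49) = 98)
B + h = 98 + 1425 = 1523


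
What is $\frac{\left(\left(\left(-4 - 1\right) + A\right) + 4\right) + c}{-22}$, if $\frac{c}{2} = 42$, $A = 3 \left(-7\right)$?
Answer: $- \frac{31}{11} \approx -2.8182$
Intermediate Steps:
$A = -21$
$c = 84$ ($c = 2 \cdot 42 = 84$)
$\frac{\left(\left(\left(-4 - 1\right) + A\right) + 4\right) + c}{-22} = \frac{\left(\left(\left(-4 - 1\right) - 21\right) + 4\right) + 84}{-22} = \left(\left(\left(-5 - 21\right) + 4\right) + 84\right) \left(- \frac{1}{22}\right) = \left(\left(-26 + 4\right) + 84\right) \left(- \frac{1}{22}\right) = \left(-22 + 84\right) \left(- \frac{1}{22}\right) = 62 \left(- \frac{1}{22}\right) = - \frac{31}{11}$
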